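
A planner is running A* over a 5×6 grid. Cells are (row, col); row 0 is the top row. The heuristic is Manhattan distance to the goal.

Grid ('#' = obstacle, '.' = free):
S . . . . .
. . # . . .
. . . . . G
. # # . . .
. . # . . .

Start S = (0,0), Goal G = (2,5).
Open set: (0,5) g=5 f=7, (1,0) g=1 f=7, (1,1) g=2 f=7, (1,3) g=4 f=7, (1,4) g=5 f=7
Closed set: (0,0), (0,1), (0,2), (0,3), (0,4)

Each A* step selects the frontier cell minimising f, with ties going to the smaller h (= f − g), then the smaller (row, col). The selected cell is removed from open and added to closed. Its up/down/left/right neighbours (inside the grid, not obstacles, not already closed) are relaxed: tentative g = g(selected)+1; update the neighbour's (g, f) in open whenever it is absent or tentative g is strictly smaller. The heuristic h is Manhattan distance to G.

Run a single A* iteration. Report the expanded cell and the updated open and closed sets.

step 1: expand (0,5) (f=7, h=2) → closed; open now [(1,0) g=1 f=7, (1,1) g=2 f=7, (1,3) g=4 f=7, (1,4) g=5 f=7, (1,5) g=6 f=7]

expanded=(0,5); open=[(1,0) g=1 f=7, (1,1) g=2 f=7, (1,3) g=4 f=7, (1,4) g=5 f=7, (1,5) g=6 f=7]; closed=[(0,0), (0,1), (0,2), (0,3), (0,4), (0,5)]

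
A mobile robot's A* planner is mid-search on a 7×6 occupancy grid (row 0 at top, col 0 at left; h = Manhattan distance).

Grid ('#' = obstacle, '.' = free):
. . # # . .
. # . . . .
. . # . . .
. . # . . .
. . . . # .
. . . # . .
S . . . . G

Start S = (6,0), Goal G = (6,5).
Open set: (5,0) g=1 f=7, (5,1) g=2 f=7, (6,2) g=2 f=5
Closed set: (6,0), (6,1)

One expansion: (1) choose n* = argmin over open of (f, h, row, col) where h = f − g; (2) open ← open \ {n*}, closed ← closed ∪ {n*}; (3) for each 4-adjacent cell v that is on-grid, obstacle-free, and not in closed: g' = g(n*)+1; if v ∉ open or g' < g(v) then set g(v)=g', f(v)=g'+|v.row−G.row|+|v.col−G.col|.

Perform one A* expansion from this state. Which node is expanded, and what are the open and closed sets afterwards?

expanded=(6,2); open=[(5,0) g=1 f=7, (5,1) g=2 f=7, (5,2) g=3 f=7, (6,3) g=3 f=5]; closed=[(6,0), (6,1), (6,2)]

step 1: expand (6,2) (f=5, h=3) → closed; open now [(5,0) g=1 f=7, (5,1) g=2 f=7, (5,2) g=3 f=7, (6,3) g=3 f=5]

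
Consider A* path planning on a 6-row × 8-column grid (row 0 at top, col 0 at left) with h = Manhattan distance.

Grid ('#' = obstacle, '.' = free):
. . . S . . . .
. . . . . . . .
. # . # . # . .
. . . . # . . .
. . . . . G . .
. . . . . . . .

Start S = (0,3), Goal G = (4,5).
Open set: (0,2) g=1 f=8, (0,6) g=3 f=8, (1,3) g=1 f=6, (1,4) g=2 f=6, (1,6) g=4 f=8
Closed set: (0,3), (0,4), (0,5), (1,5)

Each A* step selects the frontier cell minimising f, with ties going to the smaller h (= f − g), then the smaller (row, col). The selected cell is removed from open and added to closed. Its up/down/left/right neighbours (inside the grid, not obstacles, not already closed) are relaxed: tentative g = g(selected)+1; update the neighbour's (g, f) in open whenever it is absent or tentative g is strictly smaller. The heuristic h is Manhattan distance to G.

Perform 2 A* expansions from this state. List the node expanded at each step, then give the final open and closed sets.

step 1: expand (1,4) (f=6, h=4) → closed; open now [(0,2) g=1 f=8, (0,6) g=3 f=8, (1,3) g=1 f=6, (1,6) g=4 f=8, (2,4) g=3 f=6]
step 2: expand (2,4) (f=6, h=3) → closed; open now [(0,2) g=1 f=8, (0,6) g=3 f=8, (1,3) g=1 f=6, (1,6) g=4 f=8]

order=[(1,4) → (2,4)]; open=[(0,2) g=1 f=8, (0,6) g=3 f=8, (1,3) g=1 f=6, (1,6) g=4 f=8]; closed=[(0,3), (0,4), (0,5), (1,4), (1,5), (2,4)]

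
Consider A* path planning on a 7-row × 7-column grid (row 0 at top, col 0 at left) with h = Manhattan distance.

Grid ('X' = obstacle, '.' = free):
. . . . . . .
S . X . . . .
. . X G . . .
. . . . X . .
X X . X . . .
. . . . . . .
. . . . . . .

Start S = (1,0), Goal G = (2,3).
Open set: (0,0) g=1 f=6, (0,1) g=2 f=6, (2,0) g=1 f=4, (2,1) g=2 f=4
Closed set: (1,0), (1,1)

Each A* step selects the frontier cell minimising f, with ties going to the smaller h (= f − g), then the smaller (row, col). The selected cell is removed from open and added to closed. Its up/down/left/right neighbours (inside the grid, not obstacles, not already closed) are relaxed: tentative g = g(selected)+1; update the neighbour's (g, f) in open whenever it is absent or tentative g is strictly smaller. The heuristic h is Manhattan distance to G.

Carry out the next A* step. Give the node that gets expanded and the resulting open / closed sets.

step 1: expand (2,1) (f=4, h=2) → closed; open now [(0,0) g=1 f=6, (0,1) g=2 f=6, (2,0) g=1 f=4, (3,1) g=3 f=6]

expanded=(2,1); open=[(0,0) g=1 f=6, (0,1) g=2 f=6, (2,0) g=1 f=4, (3,1) g=3 f=6]; closed=[(1,0), (1,1), (2,1)]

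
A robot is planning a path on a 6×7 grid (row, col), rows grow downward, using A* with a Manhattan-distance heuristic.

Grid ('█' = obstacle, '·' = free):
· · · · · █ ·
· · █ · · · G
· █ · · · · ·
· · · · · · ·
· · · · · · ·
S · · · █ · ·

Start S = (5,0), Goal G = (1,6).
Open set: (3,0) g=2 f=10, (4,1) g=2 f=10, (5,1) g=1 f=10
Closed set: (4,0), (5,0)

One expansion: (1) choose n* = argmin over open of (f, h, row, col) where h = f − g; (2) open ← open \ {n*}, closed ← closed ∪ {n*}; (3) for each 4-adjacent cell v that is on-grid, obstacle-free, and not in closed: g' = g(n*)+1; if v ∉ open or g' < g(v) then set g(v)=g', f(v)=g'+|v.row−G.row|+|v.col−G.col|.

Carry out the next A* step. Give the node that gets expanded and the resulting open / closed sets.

step 1: expand (3,0) (f=10, h=8) → closed; open now [(2,0) g=3 f=10, (3,1) g=3 f=10, (4,1) g=2 f=10, (5,1) g=1 f=10]

expanded=(3,0); open=[(2,0) g=3 f=10, (3,1) g=3 f=10, (4,1) g=2 f=10, (5,1) g=1 f=10]; closed=[(3,0), (4,0), (5,0)]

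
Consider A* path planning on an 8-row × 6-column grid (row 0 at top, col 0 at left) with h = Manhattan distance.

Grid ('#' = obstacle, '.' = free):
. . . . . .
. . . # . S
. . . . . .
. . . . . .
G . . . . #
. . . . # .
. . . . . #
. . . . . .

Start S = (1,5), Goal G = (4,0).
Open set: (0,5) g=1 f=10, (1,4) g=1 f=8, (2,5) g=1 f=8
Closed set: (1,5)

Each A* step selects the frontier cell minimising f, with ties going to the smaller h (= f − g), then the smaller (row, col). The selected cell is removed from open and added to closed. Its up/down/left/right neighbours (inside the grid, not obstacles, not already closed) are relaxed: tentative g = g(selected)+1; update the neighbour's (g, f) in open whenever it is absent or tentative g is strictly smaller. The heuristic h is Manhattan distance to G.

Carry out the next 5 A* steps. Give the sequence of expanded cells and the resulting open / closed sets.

step 1: expand (1,4) (f=8, h=7) → closed; open now [(0,4) g=2 f=10, (0,5) g=1 f=10, (2,4) g=2 f=8, (2,5) g=1 f=8]
step 2: expand (2,4) (f=8, h=6) → closed; open now [(0,4) g=2 f=10, (0,5) g=1 f=10, (2,3) g=3 f=8, (2,5) g=1 f=8, (3,4) g=3 f=8]
step 3: expand (2,3) (f=8, h=5) → closed; open now [(0,4) g=2 f=10, (0,5) g=1 f=10, (2,2) g=4 f=8, (2,5) g=1 f=8, (3,3) g=4 f=8, (3,4) g=3 f=8]
step 4: expand (2,2) (f=8, h=4) → closed; open now [(0,4) g=2 f=10, (0,5) g=1 f=10, (1,2) g=5 f=10, (2,1) g=5 f=8, (2,5) g=1 f=8, (3,2) g=5 f=8, (3,3) g=4 f=8, (3,4) g=3 f=8]
step 5: expand (2,1) (f=8, h=3) → closed; open now [(0,4) g=2 f=10, (0,5) g=1 f=10, (1,1) g=6 f=10, (1,2) g=5 f=10, (2,0) g=6 f=8, (2,5) g=1 f=8, (3,1) g=6 f=8, (3,2) g=5 f=8, (3,3) g=4 f=8, (3,4) g=3 f=8]

order=[(1,4) → (2,4) → (2,3) → (2,2) → (2,1)]; open=[(0,4) g=2 f=10, (0,5) g=1 f=10, (1,1) g=6 f=10, (1,2) g=5 f=10, (2,0) g=6 f=8, (2,5) g=1 f=8, (3,1) g=6 f=8, (3,2) g=5 f=8, (3,3) g=4 f=8, (3,4) g=3 f=8]; closed=[(1,4), (1,5), (2,1), (2,2), (2,3), (2,4)]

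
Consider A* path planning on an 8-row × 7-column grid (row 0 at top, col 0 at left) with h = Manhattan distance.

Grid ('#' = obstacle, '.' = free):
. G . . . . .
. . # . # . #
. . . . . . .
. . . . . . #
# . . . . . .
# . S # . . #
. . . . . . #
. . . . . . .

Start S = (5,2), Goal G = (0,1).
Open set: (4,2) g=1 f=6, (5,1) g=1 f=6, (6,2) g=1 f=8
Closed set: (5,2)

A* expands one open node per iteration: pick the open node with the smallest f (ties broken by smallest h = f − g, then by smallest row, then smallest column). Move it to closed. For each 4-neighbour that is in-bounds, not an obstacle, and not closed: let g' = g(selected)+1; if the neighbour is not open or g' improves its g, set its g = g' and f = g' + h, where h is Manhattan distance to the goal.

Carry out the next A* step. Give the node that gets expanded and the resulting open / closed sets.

expanded=(4,2); open=[(3,2) g=2 f=6, (4,1) g=2 f=6, (4,3) g=2 f=8, (5,1) g=1 f=6, (6,2) g=1 f=8]; closed=[(4,2), (5,2)]

step 1: expand (4,2) (f=6, h=5) → closed; open now [(3,2) g=2 f=6, (4,1) g=2 f=6, (4,3) g=2 f=8, (5,1) g=1 f=6, (6,2) g=1 f=8]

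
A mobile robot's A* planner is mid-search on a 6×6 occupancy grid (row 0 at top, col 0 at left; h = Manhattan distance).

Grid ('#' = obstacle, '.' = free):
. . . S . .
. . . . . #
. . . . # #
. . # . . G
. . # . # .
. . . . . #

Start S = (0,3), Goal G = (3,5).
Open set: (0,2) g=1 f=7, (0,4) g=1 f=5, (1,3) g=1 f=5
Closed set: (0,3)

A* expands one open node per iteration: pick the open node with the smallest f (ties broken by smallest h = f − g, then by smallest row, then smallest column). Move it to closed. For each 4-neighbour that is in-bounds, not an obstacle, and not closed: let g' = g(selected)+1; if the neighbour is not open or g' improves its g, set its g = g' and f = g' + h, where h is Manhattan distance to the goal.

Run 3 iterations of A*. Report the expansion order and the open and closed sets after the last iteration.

order=[(0,4) → (0,5) → (1,4)]; open=[(0,2) g=1 f=7, (1,3) g=1 f=5]; closed=[(0,3), (0,4), (0,5), (1,4)]

step 1: expand (0,4) (f=5, h=4) → closed; open now [(0,2) g=1 f=7, (0,5) g=2 f=5, (1,3) g=1 f=5, (1,4) g=2 f=5]
step 2: expand (0,5) (f=5, h=3) → closed; open now [(0,2) g=1 f=7, (1,3) g=1 f=5, (1,4) g=2 f=5]
step 3: expand (1,4) (f=5, h=3) → closed; open now [(0,2) g=1 f=7, (1,3) g=1 f=5]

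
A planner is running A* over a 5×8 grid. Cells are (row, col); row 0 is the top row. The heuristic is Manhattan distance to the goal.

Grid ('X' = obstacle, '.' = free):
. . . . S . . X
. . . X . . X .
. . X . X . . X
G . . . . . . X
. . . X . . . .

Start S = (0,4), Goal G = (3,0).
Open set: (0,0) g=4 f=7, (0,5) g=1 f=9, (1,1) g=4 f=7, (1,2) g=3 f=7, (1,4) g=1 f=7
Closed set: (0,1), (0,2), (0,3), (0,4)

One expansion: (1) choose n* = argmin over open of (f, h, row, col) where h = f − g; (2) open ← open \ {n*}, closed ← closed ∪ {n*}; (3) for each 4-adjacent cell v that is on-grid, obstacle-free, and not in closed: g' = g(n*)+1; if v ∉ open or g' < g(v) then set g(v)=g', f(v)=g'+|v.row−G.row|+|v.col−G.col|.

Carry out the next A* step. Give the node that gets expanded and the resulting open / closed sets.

expanded=(0,0); open=[(0,5) g=1 f=9, (1,0) g=5 f=7, (1,1) g=4 f=7, (1,2) g=3 f=7, (1,4) g=1 f=7]; closed=[(0,0), (0,1), (0,2), (0,3), (0,4)]

step 1: expand (0,0) (f=7, h=3) → closed; open now [(0,5) g=1 f=9, (1,0) g=5 f=7, (1,1) g=4 f=7, (1,2) g=3 f=7, (1,4) g=1 f=7]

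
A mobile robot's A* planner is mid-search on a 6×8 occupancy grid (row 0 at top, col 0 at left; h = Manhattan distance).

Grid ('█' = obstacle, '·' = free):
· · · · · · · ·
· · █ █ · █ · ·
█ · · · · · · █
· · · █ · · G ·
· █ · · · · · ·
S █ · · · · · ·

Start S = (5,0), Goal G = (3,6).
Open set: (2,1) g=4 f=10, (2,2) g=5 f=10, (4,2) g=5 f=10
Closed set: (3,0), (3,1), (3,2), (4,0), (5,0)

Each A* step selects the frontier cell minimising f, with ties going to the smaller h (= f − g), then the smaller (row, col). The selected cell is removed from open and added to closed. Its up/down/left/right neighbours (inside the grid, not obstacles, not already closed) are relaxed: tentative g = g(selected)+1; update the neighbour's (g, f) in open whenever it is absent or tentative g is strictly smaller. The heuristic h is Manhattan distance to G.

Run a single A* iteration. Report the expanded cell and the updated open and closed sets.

step 1: expand (2,2) (f=10, h=5) → closed; open now [(2,1) g=4 f=10, (2,3) g=6 f=10, (4,2) g=5 f=10]

expanded=(2,2); open=[(2,1) g=4 f=10, (2,3) g=6 f=10, (4,2) g=5 f=10]; closed=[(2,2), (3,0), (3,1), (3,2), (4,0), (5,0)]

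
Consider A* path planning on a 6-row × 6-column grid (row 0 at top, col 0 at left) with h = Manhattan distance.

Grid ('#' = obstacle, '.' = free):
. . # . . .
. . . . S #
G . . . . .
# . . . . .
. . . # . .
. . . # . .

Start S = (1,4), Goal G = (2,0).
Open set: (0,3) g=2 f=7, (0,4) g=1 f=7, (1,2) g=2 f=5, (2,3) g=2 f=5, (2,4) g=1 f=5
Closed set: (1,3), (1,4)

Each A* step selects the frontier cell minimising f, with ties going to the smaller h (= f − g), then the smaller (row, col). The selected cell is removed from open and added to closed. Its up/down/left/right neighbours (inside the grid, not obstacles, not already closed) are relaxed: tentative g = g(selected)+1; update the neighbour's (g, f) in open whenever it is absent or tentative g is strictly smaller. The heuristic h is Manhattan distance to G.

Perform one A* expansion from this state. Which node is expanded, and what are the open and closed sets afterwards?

expanded=(1,2); open=[(0,3) g=2 f=7, (0,4) g=1 f=7, (1,1) g=3 f=5, (2,2) g=3 f=5, (2,3) g=2 f=5, (2,4) g=1 f=5]; closed=[(1,2), (1,3), (1,4)]

step 1: expand (1,2) (f=5, h=3) → closed; open now [(0,3) g=2 f=7, (0,4) g=1 f=7, (1,1) g=3 f=5, (2,2) g=3 f=5, (2,3) g=2 f=5, (2,4) g=1 f=5]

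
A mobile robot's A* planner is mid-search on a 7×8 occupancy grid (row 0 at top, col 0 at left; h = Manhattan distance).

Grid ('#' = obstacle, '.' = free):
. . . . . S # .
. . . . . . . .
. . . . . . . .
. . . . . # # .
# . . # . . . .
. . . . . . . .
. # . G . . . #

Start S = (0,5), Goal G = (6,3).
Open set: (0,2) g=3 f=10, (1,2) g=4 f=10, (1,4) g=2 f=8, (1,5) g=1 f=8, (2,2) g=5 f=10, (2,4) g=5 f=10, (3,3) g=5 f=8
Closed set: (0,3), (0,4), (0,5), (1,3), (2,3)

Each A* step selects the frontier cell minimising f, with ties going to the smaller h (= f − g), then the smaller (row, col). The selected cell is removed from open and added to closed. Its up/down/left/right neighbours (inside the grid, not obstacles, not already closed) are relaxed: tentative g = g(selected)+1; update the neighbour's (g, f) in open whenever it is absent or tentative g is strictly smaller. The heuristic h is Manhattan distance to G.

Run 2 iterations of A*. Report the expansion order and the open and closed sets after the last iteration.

step 1: expand (3,3) (f=8, h=3) → closed; open now [(0,2) g=3 f=10, (1,2) g=4 f=10, (1,4) g=2 f=8, (1,5) g=1 f=8, (2,2) g=5 f=10, (2,4) g=5 f=10, (3,2) g=6 f=10, (3,4) g=6 f=10]
step 2: expand (1,4) (f=8, h=6) → closed; open now [(0,2) g=3 f=10, (1,2) g=4 f=10, (1,5) g=1 f=8, (2,2) g=5 f=10, (2,4) g=3 f=8, (3,2) g=6 f=10, (3,4) g=6 f=10]

order=[(3,3) → (1,4)]; open=[(0,2) g=3 f=10, (1,2) g=4 f=10, (1,5) g=1 f=8, (2,2) g=5 f=10, (2,4) g=3 f=8, (3,2) g=6 f=10, (3,4) g=6 f=10]; closed=[(0,3), (0,4), (0,5), (1,3), (1,4), (2,3), (3,3)]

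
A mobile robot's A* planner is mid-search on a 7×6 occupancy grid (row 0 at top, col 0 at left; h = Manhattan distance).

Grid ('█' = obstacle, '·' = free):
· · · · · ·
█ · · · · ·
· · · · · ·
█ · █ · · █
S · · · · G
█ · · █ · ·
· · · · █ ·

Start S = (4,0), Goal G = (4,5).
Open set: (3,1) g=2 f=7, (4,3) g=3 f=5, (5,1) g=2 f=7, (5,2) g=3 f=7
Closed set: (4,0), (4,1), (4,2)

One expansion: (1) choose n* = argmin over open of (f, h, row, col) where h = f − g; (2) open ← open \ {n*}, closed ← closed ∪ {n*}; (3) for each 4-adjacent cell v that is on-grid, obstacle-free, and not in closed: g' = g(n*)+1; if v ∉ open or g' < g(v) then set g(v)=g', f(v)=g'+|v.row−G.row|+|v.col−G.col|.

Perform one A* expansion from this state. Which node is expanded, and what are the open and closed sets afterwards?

step 1: expand (4,3) (f=5, h=2) → closed; open now [(3,1) g=2 f=7, (3,3) g=4 f=7, (4,4) g=4 f=5, (5,1) g=2 f=7, (5,2) g=3 f=7]

expanded=(4,3); open=[(3,1) g=2 f=7, (3,3) g=4 f=7, (4,4) g=4 f=5, (5,1) g=2 f=7, (5,2) g=3 f=7]; closed=[(4,0), (4,1), (4,2), (4,3)]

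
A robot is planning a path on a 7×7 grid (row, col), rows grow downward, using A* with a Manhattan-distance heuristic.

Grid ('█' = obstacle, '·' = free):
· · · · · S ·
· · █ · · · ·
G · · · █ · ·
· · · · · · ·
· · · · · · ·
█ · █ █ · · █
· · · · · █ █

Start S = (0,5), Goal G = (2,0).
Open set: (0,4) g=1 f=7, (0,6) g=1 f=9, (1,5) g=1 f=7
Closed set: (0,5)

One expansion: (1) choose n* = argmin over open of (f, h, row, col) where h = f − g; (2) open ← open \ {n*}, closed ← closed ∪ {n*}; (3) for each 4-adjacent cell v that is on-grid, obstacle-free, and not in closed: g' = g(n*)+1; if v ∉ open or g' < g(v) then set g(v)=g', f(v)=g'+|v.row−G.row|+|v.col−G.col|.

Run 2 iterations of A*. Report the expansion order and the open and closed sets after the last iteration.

step 1: expand (0,4) (f=7, h=6) → closed; open now [(0,3) g=2 f=7, (0,6) g=1 f=9, (1,4) g=2 f=7, (1,5) g=1 f=7]
step 2: expand (0,3) (f=7, h=5) → closed; open now [(0,2) g=3 f=7, (0,6) g=1 f=9, (1,3) g=3 f=7, (1,4) g=2 f=7, (1,5) g=1 f=7]

order=[(0,4) → (0,3)]; open=[(0,2) g=3 f=7, (0,6) g=1 f=9, (1,3) g=3 f=7, (1,4) g=2 f=7, (1,5) g=1 f=7]; closed=[(0,3), (0,4), (0,5)]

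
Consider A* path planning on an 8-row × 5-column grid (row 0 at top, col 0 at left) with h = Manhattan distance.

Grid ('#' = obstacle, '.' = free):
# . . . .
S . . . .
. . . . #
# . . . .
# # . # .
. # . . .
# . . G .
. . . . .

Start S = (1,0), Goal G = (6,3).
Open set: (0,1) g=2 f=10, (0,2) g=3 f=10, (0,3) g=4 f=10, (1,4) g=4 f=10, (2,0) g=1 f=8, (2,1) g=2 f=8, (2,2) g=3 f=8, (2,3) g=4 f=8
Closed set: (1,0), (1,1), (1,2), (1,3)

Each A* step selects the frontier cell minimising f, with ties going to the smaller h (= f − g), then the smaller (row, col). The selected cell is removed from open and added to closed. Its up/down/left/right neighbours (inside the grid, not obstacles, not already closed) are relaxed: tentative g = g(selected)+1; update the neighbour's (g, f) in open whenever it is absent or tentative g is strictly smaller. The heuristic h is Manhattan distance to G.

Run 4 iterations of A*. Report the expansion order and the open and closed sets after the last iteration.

step 1: expand (2,3) (f=8, h=4) → closed; open now [(0,1) g=2 f=10, (0,2) g=3 f=10, (0,3) g=4 f=10, (1,4) g=4 f=10, (2,0) g=1 f=8, (2,1) g=2 f=8, (2,2) g=3 f=8, (3,3) g=5 f=8]
step 2: expand (3,3) (f=8, h=3) → closed; open now [(0,1) g=2 f=10, (0,2) g=3 f=10, (0,3) g=4 f=10, (1,4) g=4 f=10, (2,0) g=1 f=8, (2,1) g=2 f=8, (2,2) g=3 f=8, (3,2) g=6 f=10, (3,4) g=6 f=10]
step 3: expand (2,2) (f=8, h=5) → closed; open now [(0,1) g=2 f=10, (0,2) g=3 f=10, (0,3) g=4 f=10, (1,4) g=4 f=10, (2,0) g=1 f=8, (2,1) g=2 f=8, (3,2) g=4 f=8, (3,4) g=6 f=10]
step 4: expand (3,2) (f=8, h=4) → closed; open now [(0,1) g=2 f=10, (0,2) g=3 f=10, (0,3) g=4 f=10, (1,4) g=4 f=10, (2,0) g=1 f=8, (2,1) g=2 f=8, (3,1) g=5 f=10, (3,4) g=6 f=10, (4,2) g=5 f=8]

order=[(2,3) → (3,3) → (2,2) → (3,2)]; open=[(0,1) g=2 f=10, (0,2) g=3 f=10, (0,3) g=4 f=10, (1,4) g=4 f=10, (2,0) g=1 f=8, (2,1) g=2 f=8, (3,1) g=5 f=10, (3,4) g=6 f=10, (4,2) g=5 f=8]; closed=[(1,0), (1,1), (1,2), (1,3), (2,2), (2,3), (3,2), (3,3)]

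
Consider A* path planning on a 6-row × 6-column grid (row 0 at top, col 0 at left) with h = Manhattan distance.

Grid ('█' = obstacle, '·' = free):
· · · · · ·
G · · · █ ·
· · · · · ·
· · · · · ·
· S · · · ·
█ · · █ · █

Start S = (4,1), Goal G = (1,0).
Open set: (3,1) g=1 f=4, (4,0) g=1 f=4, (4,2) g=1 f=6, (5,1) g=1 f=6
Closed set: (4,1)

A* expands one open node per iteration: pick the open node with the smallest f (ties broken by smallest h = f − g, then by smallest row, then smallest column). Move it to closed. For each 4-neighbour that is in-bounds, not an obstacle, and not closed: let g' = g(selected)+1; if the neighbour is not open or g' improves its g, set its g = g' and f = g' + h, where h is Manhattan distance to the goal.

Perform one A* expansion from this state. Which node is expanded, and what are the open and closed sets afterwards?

expanded=(3,1); open=[(2,1) g=2 f=4, (3,0) g=2 f=4, (3,2) g=2 f=6, (4,0) g=1 f=4, (4,2) g=1 f=6, (5,1) g=1 f=6]; closed=[(3,1), (4,1)]

step 1: expand (3,1) (f=4, h=3) → closed; open now [(2,1) g=2 f=4, (3,0) g=2 f=4, (3,2) g=2 f=6, (4,0) g=1 f=4, (4,2) g=1 f=6, (5,1) g=1 f=6]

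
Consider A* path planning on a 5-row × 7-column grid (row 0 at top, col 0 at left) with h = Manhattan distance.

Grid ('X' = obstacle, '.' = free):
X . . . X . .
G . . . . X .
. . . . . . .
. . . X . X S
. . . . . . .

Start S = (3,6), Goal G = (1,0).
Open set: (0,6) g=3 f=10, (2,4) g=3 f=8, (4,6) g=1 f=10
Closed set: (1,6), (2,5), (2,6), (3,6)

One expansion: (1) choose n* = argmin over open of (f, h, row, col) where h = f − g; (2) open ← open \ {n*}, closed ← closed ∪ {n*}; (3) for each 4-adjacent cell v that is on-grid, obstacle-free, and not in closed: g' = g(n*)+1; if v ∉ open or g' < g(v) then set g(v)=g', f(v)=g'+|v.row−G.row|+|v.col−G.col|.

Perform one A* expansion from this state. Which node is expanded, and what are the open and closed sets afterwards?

expanded=(2,4); open=[(0,6) g=3 f=10, (1,4) g=4 f=8, (2,3) g=4 f=8, (3,4) g=4 f=10, (4,6) g=1 f=10]; closed=[(1,6), (2,4), (2,5), (2,6), (3,6)]

step 1: expand (2,4) (f=8, h=5) → closed; open now [(0,6) g=3 f=10, (1,4) g=4 f=8, (2,3) g=4 f=8, (3,4) g=4 f=10, (4,6) g=1 f=10]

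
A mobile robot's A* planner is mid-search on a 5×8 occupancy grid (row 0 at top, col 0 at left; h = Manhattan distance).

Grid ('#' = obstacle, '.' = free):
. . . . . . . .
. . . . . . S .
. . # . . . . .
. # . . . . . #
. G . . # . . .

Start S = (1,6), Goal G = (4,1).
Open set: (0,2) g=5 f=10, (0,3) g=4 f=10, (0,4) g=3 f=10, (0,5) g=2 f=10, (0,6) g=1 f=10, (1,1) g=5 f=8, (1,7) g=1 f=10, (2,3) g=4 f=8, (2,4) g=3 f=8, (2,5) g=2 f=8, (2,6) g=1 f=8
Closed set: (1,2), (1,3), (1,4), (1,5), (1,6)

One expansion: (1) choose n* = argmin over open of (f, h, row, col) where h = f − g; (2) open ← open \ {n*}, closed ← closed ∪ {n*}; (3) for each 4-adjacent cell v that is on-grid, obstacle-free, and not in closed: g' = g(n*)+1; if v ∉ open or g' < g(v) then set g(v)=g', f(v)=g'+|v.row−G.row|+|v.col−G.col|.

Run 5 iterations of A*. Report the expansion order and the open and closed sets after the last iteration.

order=[(1,1) → (2,1) → (2,3) → (3,3) → (3,2)]; open=[(0,1) g=6 f=10, (0,2) g=5 f=10, (0,3) g=4 f=10, (0,4) g=3 f=10, (0,5) g=2 f=10, (0,6) g=1 f=10, (1,0) g=6 f=10, (1,7) g=1 f=10, (2,0) g=7 f=10, (2,4) g=3 f=8, (2,5) g=2 f=8, (2,6) g=1 f=8, (3,4) g=6 f=10, (4,2) g=7 f=8, (4,3) g=6 f=8]; closed=[(1,1), (1,2), (1,3), (1,4), (1,5), (1,6), (2,1), (2,3), (3,2), (3,3)]

step 1: expand (1,1) (f=8, h=3) → closed; open now [(0,1) g=6 f=10, (0,2) g=5 f=10, (0,3) g=4 f=10, (0,4) g=3 f=10, (0,5) g=2 f=10, (0,6) g=1 f=10, (1,0) g=6 f=10, (1,7) g=1 f=10, (2,1) g=6 f=8, (2,3) g=4 f=8, (2,4) g=3 f=8, (2,5) g=2 f=8, (2,6) g=1 f=8]
step 2: expand (2,1) (f=8, h=2) → closed; open now [(0,1) g=6 f=10, (0,2) g=5 f=10, (0,3) g=4 f=10, (0,4) g=3 f=10, (0,5) g=2 f=10, (0,6) g=1 f=10, (1,0) g=6 f=10, (1,7) g=1 f=10, (2,0) g=7 f=10, (2,3) g=4 f=8, (2,4) g=3 f=8, (2,5) g=2 f=8, (2,6) g=1 f=8]
step 3: expand (2,3) (f=8, h=4) → closed; open now [(0,1) g=6 f=10, (0,2) g=5 f=10, (0,3) g=4 f=10, (0,4) g=3 f=10, (0,5) g=2 f=10, (0,6) g=1 f=10, (1,0) g=6 f=10, (1,7) g=1 f=10, (2,0) g=7 f=10, (2,4) g=3 f=8, (2,5) g=2 f=8, (2,6) g=1 f=8, (3,3) g=5 f=8]
step 4: expand (3,3) (f=8, h=3) → closed; open now [(0,1) g=6 f=10, (0,2) g=5 f=10, (0,3) g=4 f=10, (0,4) g=3 f=10, (0,5) g=2 f=10, (0,6) g=1 f=10, (1,0) g=6 f=10, (1,7) g=1 f=10, (2,0) g=7 f=10, (2,4) g=3 f=8, (2,5) g=2 f=8, (2,6) g=1 f=8, (3,2) g=6 f=8, (3,4) g=6 f=10, (4,3) g=6 f=8]
step 5: expand (3,2) (f=8, h=2) → closed; open now [(0,1) g=6 f=10, (0,2) g=5 f=10, (0,3) g=4 f=10, (0,4) g=3 f=10, (0,5) g=2 f=10, (0,6) g=1 f=10, (1,0) g=6 f=10, (1,7) g=1 f=10, (2,0) g=7 f=10, (2,4) g=3 f=8, (2,5) g=2 f=8, (2,6) g=1 f=8, (3,4) g=6 f=10, (4,2) g=7 f=8, (4,3) g=6 f=8]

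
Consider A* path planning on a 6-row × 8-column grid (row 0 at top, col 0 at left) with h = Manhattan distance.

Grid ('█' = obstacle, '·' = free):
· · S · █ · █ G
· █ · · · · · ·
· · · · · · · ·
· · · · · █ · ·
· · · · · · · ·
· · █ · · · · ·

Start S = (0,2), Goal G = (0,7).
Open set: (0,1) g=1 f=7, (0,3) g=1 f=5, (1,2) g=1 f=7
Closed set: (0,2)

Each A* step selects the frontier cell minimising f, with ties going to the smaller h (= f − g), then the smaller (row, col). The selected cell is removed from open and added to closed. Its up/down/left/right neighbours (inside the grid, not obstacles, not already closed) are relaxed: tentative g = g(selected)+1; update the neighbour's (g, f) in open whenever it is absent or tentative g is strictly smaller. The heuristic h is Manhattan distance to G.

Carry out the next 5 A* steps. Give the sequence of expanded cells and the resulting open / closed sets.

step 1: expand (0,3) (f=5, h=4) → closed; open now [(0,1) g=1 f=7, (1,2) g=1 f=7, (1,3) g=2 f=7]
step 2: expand (1,3) (f=7, h=5) → closed; open now [(0,1) g=1 f=7, (1,2) g=1 f=7, (1,4) g=3 f=7, (2,3) g=3 f=9]
step 3: expand (1,4) (f=7, h=4) → closed; open now [(0,1) g=1 f=7, (1,2) g=1 f=7, (1,5) g=4 f=7, (2,3) g=3 f=9, (2,4) g=4 f=9]
step 4: expand (1,5) (f=7, h=3) → closed; open now [(0,1) g=1 f=7, (0,5) g=5 f=7, (1,2) g=1 f=7, (1,6) g=5 f=7, (2,3) g=3 f=9, (2,4) g=4 f=9, (2,5) g=5 f=9]
step 5: expand (0,5) (f=7, h=2) → closed; open now [(0,1) g=1 f=7, (1,2) g=1 f=7, (1,6) g=5 f=7, (2,3) g=3 f=9, (2,4) g=4 f=9, (2,5) g=5 f=9]

order=[(0,3) → (1,3) → (1,4) → (1,5) → (0,5)]; open=[(0,1) g=1 f=7, (1,2) g=1 f=7, (1,6) g=5 f=7, (2,3) g=3 f=9, (2,4) g=4 f=9, (2,5) g=5 f=9]; closed=[(0,2), (0,3), (0,5), (1,3), (1,4), (1,5)]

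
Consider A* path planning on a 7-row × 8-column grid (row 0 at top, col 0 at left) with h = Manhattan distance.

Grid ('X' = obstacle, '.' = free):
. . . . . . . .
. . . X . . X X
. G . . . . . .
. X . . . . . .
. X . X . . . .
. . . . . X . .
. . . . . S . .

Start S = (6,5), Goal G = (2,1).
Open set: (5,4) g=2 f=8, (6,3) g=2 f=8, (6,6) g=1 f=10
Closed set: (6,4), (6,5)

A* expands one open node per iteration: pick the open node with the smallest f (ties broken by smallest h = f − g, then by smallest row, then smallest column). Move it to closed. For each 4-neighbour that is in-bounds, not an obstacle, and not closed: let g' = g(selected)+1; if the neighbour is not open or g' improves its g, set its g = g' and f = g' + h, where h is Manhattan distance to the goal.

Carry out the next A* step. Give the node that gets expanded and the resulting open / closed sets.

step 1: expand (5,4) (f=8, h=6) → closed; open now [(4,4) g=3 f=8, (5,3) g=3 f=8, (6,3) g=2 f=8, (6,6) g=1 f=10]

expanded=(5,4); open=[(4,4) g=3 f=8, (5,3) g=3 f=8, (6,3) g=2 f=8, (6,6) g=1 f=10]; closed=[(5,4), (6,4), (6,5)]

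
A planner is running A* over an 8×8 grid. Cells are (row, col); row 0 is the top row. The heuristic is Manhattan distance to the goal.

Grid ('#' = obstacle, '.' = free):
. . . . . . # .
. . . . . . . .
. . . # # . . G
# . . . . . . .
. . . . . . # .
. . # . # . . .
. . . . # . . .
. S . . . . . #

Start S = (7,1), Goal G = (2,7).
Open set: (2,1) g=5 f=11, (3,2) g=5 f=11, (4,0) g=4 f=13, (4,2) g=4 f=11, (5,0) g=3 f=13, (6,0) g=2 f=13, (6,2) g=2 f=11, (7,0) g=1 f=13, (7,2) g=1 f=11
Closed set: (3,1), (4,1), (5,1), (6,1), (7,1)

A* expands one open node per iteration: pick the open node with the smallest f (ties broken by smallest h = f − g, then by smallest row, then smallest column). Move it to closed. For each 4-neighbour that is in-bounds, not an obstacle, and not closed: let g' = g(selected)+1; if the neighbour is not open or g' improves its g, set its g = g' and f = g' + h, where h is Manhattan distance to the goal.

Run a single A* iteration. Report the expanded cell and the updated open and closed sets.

step 1: expand (2,1) (f=11, h=6) → closed; open now [(1,1) g=6 f=13, (2,0) g=6 f=13, (2,2) g=6 f=11, (3,2) g=5 f=11, (4,0) g=4 f=13, (4,2) g=4 f=11, (5,0) g=3 f=13, (6,0) g=2 f=13, (6,2) g=2 f=11, (7,0) g=1 f=13, (7,2) g=1 f=11]

expanded=(2,1); open=[(1,1) g=6 f=13, (2,0) g=6 f=13, (2,2) g=6 f=11, (3,2) g=5 f=11, (4,0) g=4 f=13, (4,2) g=4 f=11, (5,0) g=3 f=13, (6,0) g=2 f=13, (6,2) g=2 f=11, (7,0) g=1 f=13, (7,2) g=1 f=11]; closed=[(2,1), (3,1), (4,1), (5,1), (6,1), (7,1)]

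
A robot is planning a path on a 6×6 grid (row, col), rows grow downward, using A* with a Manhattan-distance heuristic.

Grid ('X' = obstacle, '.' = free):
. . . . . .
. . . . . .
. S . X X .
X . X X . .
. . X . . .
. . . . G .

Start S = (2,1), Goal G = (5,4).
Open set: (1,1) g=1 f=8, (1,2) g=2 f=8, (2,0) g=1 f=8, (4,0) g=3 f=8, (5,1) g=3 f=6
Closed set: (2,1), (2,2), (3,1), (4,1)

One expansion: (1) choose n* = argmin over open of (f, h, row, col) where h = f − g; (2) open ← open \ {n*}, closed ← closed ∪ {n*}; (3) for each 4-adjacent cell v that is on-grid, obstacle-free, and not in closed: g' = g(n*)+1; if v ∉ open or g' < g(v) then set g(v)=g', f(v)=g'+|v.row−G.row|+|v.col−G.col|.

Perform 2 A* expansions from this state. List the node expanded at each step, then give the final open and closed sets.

order=[(5,1) → (5,2)]; open=[(1,1) g=1 f=8, (1,2) g=2 f=8, (2,0) g=1 f=8, (4,0) g=3 f=8, (5,0) g=4 f=8, (5,3) g=5 f=6]; closed=[(2,1), (2,2), (3,1), (4,1), (5,1), (5,2)]

step 1: expand (5,1) (f=6, h=3) → closed; open now [(1,1) g=1 f=8, (1,2) g=2 f=8, (2,0) g=1 f=8, (4,0) g=3 f=8, (5,0) g=4 f=8, (5,2) g=4 f=6]
step 2: expand (5,2) (f=6, h=2) → closed; open now [(1,1) g=1 f=8, (1,2) g=2 f=8, (2,0) g=1 f=8, (4,0) g=3 f=8, (5,0) g=4 f=8, (5,3) g=5 f=6]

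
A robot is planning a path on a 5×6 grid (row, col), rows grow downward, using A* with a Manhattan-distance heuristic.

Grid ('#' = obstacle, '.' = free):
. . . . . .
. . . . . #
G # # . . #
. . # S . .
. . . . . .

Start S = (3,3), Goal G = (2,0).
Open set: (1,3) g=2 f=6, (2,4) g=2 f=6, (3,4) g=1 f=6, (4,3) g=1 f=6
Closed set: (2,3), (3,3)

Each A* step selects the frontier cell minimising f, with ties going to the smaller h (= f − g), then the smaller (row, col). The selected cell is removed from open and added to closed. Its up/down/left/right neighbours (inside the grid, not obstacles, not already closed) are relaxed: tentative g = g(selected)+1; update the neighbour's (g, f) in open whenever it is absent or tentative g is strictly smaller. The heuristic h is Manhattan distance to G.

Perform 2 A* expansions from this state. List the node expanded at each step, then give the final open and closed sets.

order=[(1,3) → (1,2)]; open=[(0,2) g=4 f=8, (0,3) g=3 f=8, (1,1) g=4 f=6, (1,4) g=3 f=8, (2,4) g=2 f=6, (3,4) g=1 f=6, (4,3) g=1 f=6]; closed=[(1,2), (1,3), (2,3), (3,3)]

step 1: expand (1,3) (f=6, h=4) → closed; open now [(0,3) g=3 f=8, (1,2) g=3 f=6, (1,4) g=3 f=8, (2,4) g=2 f=6, (3,4) g=1 f=6, (4,3) g=1 f=6]
step 2: expand (1,2) (f=6, h=3) → closed; open now [(0,2) g=4 f=8, (0,3) g=3 f=8, (1,1) g=4 f=6, (1,4) g=3 f=8, (2,4) g=2 f=6, (3,4) g=1 f=6, (4,3) g=1 f=6]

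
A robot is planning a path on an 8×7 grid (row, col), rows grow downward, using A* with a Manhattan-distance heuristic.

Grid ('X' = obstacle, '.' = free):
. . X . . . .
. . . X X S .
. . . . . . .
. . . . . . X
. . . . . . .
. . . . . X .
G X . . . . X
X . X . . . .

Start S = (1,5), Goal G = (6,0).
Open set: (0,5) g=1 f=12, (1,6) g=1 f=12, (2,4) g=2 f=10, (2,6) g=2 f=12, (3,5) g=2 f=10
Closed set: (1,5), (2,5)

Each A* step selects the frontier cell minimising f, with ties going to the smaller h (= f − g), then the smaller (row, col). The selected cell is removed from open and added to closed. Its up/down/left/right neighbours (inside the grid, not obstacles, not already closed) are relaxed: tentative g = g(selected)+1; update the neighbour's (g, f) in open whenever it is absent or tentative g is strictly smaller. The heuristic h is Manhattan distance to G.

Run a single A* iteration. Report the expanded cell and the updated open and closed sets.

expanded=(2,4); open=[(0,5) g=1 f=12, (1,6) g=1 f=12, (2,3) g=3 f=10, (2,6) g=2 f=12, (3,4) g=3 f=10, (3,5) g=2 f=10]; closed=[(1,5), (2,4), (2,5)]

step 1: expand (2,4) (f=10, h=8) → closed; open now [(0,5) g=1 f=12, (1,6) g=1 f=12, (2,3) g=3 f=10, (2,6) g=2 f=12, (3,4) g=3 f=10, (3,5) g=2 f=10]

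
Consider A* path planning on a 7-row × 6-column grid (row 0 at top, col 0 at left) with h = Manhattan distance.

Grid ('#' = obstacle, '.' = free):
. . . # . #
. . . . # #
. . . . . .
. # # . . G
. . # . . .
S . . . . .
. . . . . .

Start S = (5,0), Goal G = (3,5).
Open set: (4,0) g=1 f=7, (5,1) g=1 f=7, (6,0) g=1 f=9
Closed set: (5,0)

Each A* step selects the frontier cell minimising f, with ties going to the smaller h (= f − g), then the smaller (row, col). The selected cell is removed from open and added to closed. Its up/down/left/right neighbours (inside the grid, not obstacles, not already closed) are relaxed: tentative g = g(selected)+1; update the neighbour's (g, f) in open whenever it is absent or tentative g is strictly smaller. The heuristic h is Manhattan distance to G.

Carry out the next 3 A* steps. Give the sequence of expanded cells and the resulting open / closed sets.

order=[(4,0) → (3,0) → (4,1)]; open=[(2,0) g=3 f=9, (5,1) g=1 f=7, (6,0) g=1 f=9]; closed=[(3,0), (4,0), (4,1), (5,0)]

step 1: expand (4,0) (f=7, h=6) → closed; open now [(3,0) g=2 f=7, (4,1) g=2 f=7, (5,1) g=1 f=7, (6,0) g=1 f=9]
step 2: expand (3,0) (f=7, h=5) → closed; open now [(2,0) g=3 f=9, (4,1) g=2 f=7, (5,1) g=1 f=7, (6,0) g=1 f=9]
step 3: expand (4,1) (f=7, h=5) → closed; open now [(2,0) g=3 f=9, (5,1) g=1 f=7, (6,0) g=1 f=9]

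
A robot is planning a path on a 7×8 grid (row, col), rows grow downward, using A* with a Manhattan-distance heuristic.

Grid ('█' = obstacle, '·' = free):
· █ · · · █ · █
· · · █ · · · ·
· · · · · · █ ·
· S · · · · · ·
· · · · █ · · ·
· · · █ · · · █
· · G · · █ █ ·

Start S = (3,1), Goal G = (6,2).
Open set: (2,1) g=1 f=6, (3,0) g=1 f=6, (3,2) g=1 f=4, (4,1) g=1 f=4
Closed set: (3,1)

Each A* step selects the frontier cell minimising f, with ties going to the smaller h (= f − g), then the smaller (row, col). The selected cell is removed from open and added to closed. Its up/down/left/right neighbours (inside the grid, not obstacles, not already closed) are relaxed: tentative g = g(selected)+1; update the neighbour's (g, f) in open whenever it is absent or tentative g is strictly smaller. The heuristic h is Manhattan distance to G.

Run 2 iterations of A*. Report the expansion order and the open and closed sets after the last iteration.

order=[(3,2) → (4,2)]; open=[(2,1) g=1 f=6, (2,2) g=2 f=6, (3,0) g=1 f=6, (3,3) g=2 f=6, (4,1) g=1 f=4, (4,3) g=3 f=6, (5,2) g=3 f=4]; closed=[(3,1), (3,2), (4,2)]

step 1: expand (3,2) (f=4, h=3) → closed; open now [(2,1) g=1 f=6, (2,2) g=2 f=6, (3,0) g=1 f=6, (3,3) g=2 f=6, (4,1) g=1 f=4, (4,2) g=2 f=4]
step 2: expand (4,2) (f=4, h=2) → closed; open now [(2,1) g=1 f=6, (2,2) g=2 f=6, (3,0) g=1 f=6, (3,3) g=2 f=6, (4,1) g=1 f=4, (4,3) g=3 f=6, (5,2) g=3 f=4]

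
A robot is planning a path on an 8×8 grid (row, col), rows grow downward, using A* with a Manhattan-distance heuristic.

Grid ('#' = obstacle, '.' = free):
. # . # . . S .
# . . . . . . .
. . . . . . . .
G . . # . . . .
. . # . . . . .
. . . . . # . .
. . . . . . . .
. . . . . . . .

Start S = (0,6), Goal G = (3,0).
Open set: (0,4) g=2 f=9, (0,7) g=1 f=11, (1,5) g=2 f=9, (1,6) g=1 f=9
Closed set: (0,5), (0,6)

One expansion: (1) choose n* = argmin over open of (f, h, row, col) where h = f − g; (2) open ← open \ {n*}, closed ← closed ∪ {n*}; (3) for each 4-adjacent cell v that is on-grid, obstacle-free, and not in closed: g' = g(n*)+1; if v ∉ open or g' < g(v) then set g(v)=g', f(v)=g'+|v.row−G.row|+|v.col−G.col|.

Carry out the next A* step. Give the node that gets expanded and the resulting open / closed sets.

expanded=(0,4); open=[(0,7) g=1 f=11, (1,4) g=3 f=9, (1,5) g=2 f=9, (1,6) g=1 f=9]; closed=[(0,4), (0,5), (0,6)]

step 1: expand (0,4) (f=9, h=7) → closed; open now [(0,7) g=1 f=11, (1,4) g=3 f=9, (1,5) g=2 f=9, (1,6) g=1 f=9]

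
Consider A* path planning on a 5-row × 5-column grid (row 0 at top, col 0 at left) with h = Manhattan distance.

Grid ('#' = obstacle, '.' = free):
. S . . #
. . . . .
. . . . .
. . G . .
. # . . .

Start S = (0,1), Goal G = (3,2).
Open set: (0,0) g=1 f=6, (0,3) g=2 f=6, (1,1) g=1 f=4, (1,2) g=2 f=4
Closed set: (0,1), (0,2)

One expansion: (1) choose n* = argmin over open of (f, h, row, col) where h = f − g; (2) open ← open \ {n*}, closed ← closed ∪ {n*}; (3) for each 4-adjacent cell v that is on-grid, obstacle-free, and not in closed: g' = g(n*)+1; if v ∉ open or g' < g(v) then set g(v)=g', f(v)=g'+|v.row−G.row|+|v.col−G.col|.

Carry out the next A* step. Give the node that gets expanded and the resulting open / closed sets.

step 1: expand (1,2) (f=4, h=2) → closed; open now [(0,0) g=1 f=6, (0,3) g=2 f=6, (1,1) g=1 f=4, (1,3) g=3 f=6, (2,2) g=3 f=4]

expanded=(1,2); open=[(0,0) g=1 f=6, (0,3) g=2 f=6, (1,1) g=1 f=4, (1,3) g=3 f=6, (2,2) g=3 f=4]; closed=[(0,1), (0,2), (1,2)]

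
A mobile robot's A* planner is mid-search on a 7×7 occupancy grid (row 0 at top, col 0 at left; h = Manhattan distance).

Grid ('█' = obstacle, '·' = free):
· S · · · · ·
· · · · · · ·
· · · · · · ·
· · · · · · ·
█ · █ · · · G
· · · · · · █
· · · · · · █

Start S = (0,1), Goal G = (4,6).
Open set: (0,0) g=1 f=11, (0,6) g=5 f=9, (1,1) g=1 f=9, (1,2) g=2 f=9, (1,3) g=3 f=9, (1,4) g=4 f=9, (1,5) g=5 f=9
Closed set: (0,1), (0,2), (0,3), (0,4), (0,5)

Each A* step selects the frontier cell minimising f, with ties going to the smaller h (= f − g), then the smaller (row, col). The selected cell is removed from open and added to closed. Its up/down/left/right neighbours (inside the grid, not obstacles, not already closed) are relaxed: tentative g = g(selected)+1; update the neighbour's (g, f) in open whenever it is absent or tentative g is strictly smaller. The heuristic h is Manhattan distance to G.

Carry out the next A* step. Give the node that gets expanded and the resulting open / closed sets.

step 1: expand (0,6) (f=9, h=4) → closed; open now [(0,0) g=1 f=11, (1,1) g=1 f=9, (1,2) g=2 f=9, (1,3) g=3 f=9, (1,4) g=4 f=9, (1,5) g=5 f=9, (1,6) g=6 f=9]

expanded=(0,6); open=[(0,0) g=1 f=11, (1,1) g=1 f=9, (1,2) g=2 f=9, (1,3) g=3 f=9, (1,4) g=4 f=9, (1,5) g=5 f=9, (1,6) g=6 f=9]; closed=[(0,1), (0,2), (0,3), (0,4), (0,5), (0,6)]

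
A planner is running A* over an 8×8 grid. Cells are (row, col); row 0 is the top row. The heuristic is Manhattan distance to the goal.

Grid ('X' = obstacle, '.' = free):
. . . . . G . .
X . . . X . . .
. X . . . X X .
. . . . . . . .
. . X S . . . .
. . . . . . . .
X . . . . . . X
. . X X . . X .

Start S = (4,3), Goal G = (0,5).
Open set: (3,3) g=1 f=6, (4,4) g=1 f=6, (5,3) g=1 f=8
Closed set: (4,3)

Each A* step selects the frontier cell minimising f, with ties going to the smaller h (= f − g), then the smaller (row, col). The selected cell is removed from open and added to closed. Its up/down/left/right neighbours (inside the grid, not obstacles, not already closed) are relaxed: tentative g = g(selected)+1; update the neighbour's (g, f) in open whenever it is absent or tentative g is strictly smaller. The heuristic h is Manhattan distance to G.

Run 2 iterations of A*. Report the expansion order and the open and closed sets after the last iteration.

order=[(3,3) → (2,3)]; open=[(1,3) g=3 f=6, (2,2) g=3 f=8, (2,4) g=3 f=6, (3,2) g=2 f=8, (3,4) g=2 f=6, (4,4) g=1 f=6, (5,3) g=1 f=8]; closed=[(2,3), (3,3), (4,3)]

step 1: expand (3,3) (f=6, h=5) → closed; open now [(2,3) g=2 f=6, (3,2) g=2 f=8, (3,4) g=2 f=6, (4,4) g=1 f=6, (5,3) g=1 f=8]
step 2: expand (2,3) (f=6, h=4) → closed; open now [(1,3) g=3 f=6, (2,2) g=3 f=8, (2,4) g=3 f=6, (3,2) g=2 f=8, (3,4) g=2 f=6, (4,4) g=1 f=6, (5,3) g=1 f=8]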